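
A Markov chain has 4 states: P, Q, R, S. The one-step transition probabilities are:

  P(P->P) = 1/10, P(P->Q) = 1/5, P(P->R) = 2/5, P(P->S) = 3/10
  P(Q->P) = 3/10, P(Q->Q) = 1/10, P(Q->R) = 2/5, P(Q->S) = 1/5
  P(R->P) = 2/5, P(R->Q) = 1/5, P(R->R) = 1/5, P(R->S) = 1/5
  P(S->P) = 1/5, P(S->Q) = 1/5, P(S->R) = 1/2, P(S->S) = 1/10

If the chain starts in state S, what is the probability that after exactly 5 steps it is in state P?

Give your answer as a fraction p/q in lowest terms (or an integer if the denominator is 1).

Answer: 523/2000

Derivation:
Computing P^5 by repeated multiplication:
P^1 =
  P: [1/10, 1/5, 2/5, 3/10]
  Q: [3/10, 1/10, 2/5, 1/5]
  R: [2/5, 1/5, 1/5, 1/5]
  S: [1/5, 1/5, 1/2, 1/10]
P^2 =
  P: [29/100, 9/50, 7/20, 9/50]
  Q: [13/50, 19/100, 17/50, 21/100]
  R: [11/50, 9/50, 19/50, 11/50]
  S: [3/10, 9/50, 31/100, 21/100]
P^3 =
  P: [259/1000, 91/500, 87/250, 211/1000]
  Q: [261/1000, 181/1000, 353/1000, 41/200]
  R: [34/125, 91/500, 173/500, 1/5]
  S: [1/4, 91/500, 359/1000, 209/1000]
P^4 =
  P: [2619/10000, 909/5000, 703/2000, 128/625]
  Q: [1313/5000, 1819/10000, 3499/10000, 257/1250]
  R: [1301/5000, 909/5000, 877/2500, 259/1250]
  S: [53/200, 909/5000, 3491/10000, 2041/10000]
P^5 =
  P: [26229/100000, 9091/50000, 17509/50000, 20571/100000]
  Q: [26191/100000, 18181/100000, 17529/50000, 2057/10000]
  R: [3279/12500, 9091/50000, 2191/6250, 2053/10000]
  S: [523/2000, 9091/50000, 35059/100000, 20609/100000]

(P^5)[S -> P] = 523/2000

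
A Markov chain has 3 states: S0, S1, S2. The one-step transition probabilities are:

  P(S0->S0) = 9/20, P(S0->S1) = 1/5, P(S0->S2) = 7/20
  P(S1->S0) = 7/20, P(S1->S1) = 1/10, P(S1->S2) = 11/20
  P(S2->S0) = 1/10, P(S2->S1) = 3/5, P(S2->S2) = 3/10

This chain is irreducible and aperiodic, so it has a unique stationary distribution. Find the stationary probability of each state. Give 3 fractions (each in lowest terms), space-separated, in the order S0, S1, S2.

Answer: 12/43 14/43 17/43

Derivation:
The stationary distribution satisfies pi = pi * P, i.e.:
  pi_S0 = 9/20*pi_S0 + 7/20*pi_S1 + 1/10*pi_S2
  pi_S1 = 1/5*pi_S0 + 1/10*pi_S1 + 3/5*pi_S2
  pi_S2 = 7/20*pi_S0 + 11/20*pi_S1 + 3/10*pi_S2
with normalization: pi_S0 + pi_S1 + pi_S2 = 1.

Using the first 2 balance equations plus normalization, the linear system A*pi = b is:
  [-11/20, 7/20, 1/10] . pi = 0
  [1/5, -9/10, 3/5] . pi = 0
  [1, 1, 1] . pi = 1

Solving yields:
  pi_S0 = 12/43
  pi_S1 = 14/43
  pi_S2 = 17/43

Verification (pi * P):
  12/43*9/20 + 14/43*7/20 + 17/43*1/10 = 12/43 = pi_S0  (ok)
  12/43*1/5 + 14/43*1/10 + 17/43*3/5 = 14/43 = pi_S1  (ok)
  12/43*7/20 + 14/43*11/20 + 17/43*3/10 = 17/43 = pi_S2  (ok)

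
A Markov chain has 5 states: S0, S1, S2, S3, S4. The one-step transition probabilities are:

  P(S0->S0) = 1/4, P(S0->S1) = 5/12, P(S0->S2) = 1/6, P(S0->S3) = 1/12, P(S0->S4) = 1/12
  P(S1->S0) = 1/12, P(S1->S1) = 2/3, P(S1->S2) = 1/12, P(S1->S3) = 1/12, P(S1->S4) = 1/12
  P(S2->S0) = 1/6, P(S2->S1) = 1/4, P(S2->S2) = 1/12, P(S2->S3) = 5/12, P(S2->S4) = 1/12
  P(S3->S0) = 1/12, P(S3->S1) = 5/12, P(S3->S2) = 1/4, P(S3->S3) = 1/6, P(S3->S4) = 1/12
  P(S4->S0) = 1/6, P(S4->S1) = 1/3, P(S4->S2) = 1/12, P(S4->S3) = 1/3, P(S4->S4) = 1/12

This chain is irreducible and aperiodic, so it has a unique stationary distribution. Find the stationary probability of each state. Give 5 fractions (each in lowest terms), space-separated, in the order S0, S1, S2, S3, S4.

Answer: 887/7374 2555/4916 1763/14748 2317/14748 1/12

Derivation:
The stationary distribution satisfies pi = pi * P, i.e.:
  pi_S0 = 1/4*pi_S0 + 1/12*pi_S1 + 1/6*pi_S2 + 1/12*pi_S3 + 1/6*pi_S4
  pi_S1 = 5/12*pi_S0 + 2/3*pi_S1 + 1/4*pi_S2 + 5/12*pi_S3 + 1/3*pi_S4
  pi_S2 = 1/6*pi_S0 + 1/12*pi_S1 + 1/12*pi_S2 + 1/4*pi_S3 + 1/12*pi_S4
  pi_S3 = 1/12*pi_S0 + 1/12*pi_S1 + 5/12*pi_S2 + 1/6*pi_S3 + 1/3*pi_S4
  pi_S4 = 1/12*pi_S0 + 1/12*pi_S1 + 1/12*pi_S2 + 1/12*pi_S3 + 1/12*pi_S4
with normalization: pi_S0 + pi_S1 + pi_S2 + pi_S3 + pi_S4 = 1.

Using the first 4 balance equations plus normalization, the linear system A*pi = b is:
  [-3/4, 1/12, 1/6, 1/12, 1/6] . pi = 0
  [5/12, -1/3, 1/4, 5/12, 1/3] . pi = 0
  [1/6, 1/12, -11/12, 1/4, 1/12] . pi = 0
  [1/12, 1/12, 5/12, -5/6, 1/3] . pi = 0
  [1, 1, 1, 1, 1] . pi = 1

Solving yields:
  pi_S0 = 887/7374
  pi_S1 = 2555/4916
  pi_S2 = 1763/14748
  pi_S3 = 2317/14748
  pi_S4 = 1/12

Verification (pi * P):
  887/7374*1/4 + 2555/4916*1/12 + 1763/14748*1/6 + 2317/14748*1/12 + 1/12*1/6 = 887/7374 = pi_S0  (ok)
  887/7374*5/12 + 2555/4916*2/3 + 1763/14748*1/4 + 2317/14748*5/12 + 1/12*1/3 = 2555/4916 = pi_S1  (ok)
  887/7374*1/6 + 2555/4916*1/12 + 1763/14748*1/12 + 2317/14748*1/4 + 1/12*1/12 = 1763/14748 = pi_S2  (ok)
  887/7374*1/12 + 2555/4916*1/12 + 1763/14748*5/12 + 2317/14748*1/6 + 1/12*1/3 = 2317/14748 = pi_S3  (ok)
  887/7374*1/12 + 2555/4916*1/12 + 1763/14748*1/12 + 2317/14748*1/12 + 1/12*1/12 = 1/12 = pi_S4  (ok)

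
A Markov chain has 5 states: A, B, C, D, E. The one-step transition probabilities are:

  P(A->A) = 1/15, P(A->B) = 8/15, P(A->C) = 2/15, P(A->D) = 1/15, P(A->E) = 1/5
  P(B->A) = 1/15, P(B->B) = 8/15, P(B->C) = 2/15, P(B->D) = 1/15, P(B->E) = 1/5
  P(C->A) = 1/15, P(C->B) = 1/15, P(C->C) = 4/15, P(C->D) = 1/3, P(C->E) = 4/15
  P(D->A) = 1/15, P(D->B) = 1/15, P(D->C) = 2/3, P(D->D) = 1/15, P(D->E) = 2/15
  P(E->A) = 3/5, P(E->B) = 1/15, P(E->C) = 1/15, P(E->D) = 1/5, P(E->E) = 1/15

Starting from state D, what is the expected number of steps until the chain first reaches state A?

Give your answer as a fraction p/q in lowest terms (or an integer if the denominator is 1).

Answer: 118/19

Derivation:
Let h_i = expected steps to first reach A from state i.
Boundary: h_A = 0.
First-step equations for the other states:
  h_B = 1 + 1/15*h_A + 8/15*h_B + 2/15*h_C + 1/15*h_D + 1/5*h_E
  h_C = 1 + 1/15*h_A + 1/15*h_B + 4/15*h_C + 1/3*h_D + 4/15*h_E
  h_D = 1 + 1/15*h_A + 1/15*h_B + 2/3*h_C + 1/15*h_D + 2/15*h_E
  h_E = 1 + 3/5*h_A + 1/15*h_B + 1/15*h_C + 1/5*h_D + 1/15*h_E

Substituting h_A = 0 and rearranging gives the linear system (I - Q) h = 1:
  [7/15, -2/15, -1/15, -1/5] . (h_B, h_C, h_D, h_E) = 1
  [-1/15, 11/15, -1/3, -4/15] . (h_B, h_C, h_D, h_E) = 1
  [-1/15, -2/3, 14/15, -2/15] . (h_B, h_C, h_D, h_E) = 1
  [-1/15, -1/15, -1/5, 14/15] . (h_B, h_C, h_D, h_E) = 1

Solving yields:
  h_B = 349/57
  h_C = 338/57
  h_D = 118/19
  h_E = 62/19

Starting state is D, so the expected hitting time is h_D = 118/19.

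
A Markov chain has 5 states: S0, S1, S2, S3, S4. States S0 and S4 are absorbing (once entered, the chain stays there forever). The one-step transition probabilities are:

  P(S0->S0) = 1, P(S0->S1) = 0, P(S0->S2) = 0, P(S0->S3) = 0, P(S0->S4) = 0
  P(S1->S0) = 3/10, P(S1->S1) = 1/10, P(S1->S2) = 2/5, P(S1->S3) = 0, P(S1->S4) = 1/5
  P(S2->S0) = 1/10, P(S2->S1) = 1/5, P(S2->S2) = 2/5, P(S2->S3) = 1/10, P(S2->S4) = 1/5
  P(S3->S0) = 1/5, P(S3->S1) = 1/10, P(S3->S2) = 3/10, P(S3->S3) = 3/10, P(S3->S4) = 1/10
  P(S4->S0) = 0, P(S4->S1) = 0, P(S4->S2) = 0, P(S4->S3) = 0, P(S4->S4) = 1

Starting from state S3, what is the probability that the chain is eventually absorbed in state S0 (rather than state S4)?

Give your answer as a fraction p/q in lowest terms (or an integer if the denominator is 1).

Answer: 53/97

Derivation:
Let a_i = P(absorbed in S0 | start in state i).
Boundary conditions: a_S0 = 1, a_S4 = 0.
For each transient state i, a_i = sum_j P(i->j) * a_j:
  a_S1 = 3/10*a_S0 + 1/10*a_S1 + 2/5*a_S2 + 0*a_S3 + 1/5*a_S4
  a_S2 = 1/10*a_S0 + 1/5*a_S1 + 2/5*a_S2 + 1/10*a_S3 + 1/5*a_S4
  a_S3 = 1/5*a_S0 + 1/10*a_S1 + 3/10*a_S2 + 3/10*a_S3 + 1/10*a_S4

Substituting a_S0 = 1 and a_S4 = 0, rearrange to (I - Q) a = r where r[i] = P(i -> S0):
  [9/10, -2/5, 0] . (a_S1, a_S2, a_S3) = 3/10
  [-1/5, 3/5, -1/10] . (a_S1, a_S2, a_S3) = 1/10
  [-1/10, -3/10, 7/10] . (a_S1, a_S2, a_S3) = 1/5

Solving yields:
  a_S1 = 51/97
  a_S2 = 42/97
  a_S3 = 53/97

Starting state is S3, so the absorption probability is a_S3 = 53/97.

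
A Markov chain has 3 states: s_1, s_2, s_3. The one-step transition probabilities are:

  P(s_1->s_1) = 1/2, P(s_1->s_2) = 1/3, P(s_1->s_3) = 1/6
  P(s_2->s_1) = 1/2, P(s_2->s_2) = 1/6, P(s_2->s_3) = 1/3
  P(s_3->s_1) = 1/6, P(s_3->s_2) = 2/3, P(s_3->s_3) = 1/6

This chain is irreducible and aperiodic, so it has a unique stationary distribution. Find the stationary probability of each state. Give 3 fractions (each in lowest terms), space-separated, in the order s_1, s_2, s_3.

Answer: 17/40 7/20 9/40

Derivation:
The stationary distribution satisfies pi = pi * P, i.e.:
  pi_s_1 = 1/2*pi_s_1 + 1/2*pi_s_2 + 1/6*pi_s_3
  pi_s_2 = 1/3*pi_s_1 + 1/6*pi_s_2 + 2/3*pi_s_3
  pi_s_3 = 1/6*pi_s_1 + 1/3*pi_s_2 + 1/6*pi_s_3
with normalization: pi_s_1 + pi_s_2 + pi_s_3 = 1.

Using the first 2 balance equations plus normalization, the linear system A*pi = b is:
  [-1/2, 1/2, 1/6] . pi = 0
  [1/3, -5/6, 2/3] . pi = 0
  [1, 1, 1] . pi = 1

Solving yields:
  pi_s_1 = 17/40
  pi_s_2 = 7/20
  pi_s_3 = 9/40

Verification (pi * P):
  17/40*1/2 + 7/20*1/2 + 9/40*1/6 = 17/40 = pi_s_1  (ok)
  17/40*1/3 + 7/20*1/6 + 9/40*2/3 = 7/20 = pi_s_2  (ok)
  17/40*1/6 + 7/20*1/3 + 9/40*1/6 = 9/40 = pi_s_3  (ok)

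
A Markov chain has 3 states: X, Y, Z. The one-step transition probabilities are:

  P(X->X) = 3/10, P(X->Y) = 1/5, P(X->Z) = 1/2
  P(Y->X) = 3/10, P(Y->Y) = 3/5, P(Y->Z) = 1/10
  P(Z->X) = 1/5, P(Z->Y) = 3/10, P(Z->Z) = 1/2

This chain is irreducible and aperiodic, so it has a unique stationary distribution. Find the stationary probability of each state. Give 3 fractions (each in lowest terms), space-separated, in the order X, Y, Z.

Answer: 17/64 25/64 11/32

Derivation:
The stationary distribution satisfies pi = pi * P, i.e.:
  pi_X = 3/10*pi_X + 3/10*pi_Y + 1/5*pi_Z
  pi_Y = 1/5*pi_X + 3/5*pi_Y + 3/10*pi_Z
  pi_Z = 1/2*pi_X + 1/10*pi_Y + 1/2*pi_Z
with normalization: pi_X + pi_Y + pi_Z = 1.

Using the first 2 balance equations plus normalization, the linear system A*pi = b is:
  [-7/10, 3/10, 1/5] . pi = 0
  [1/5, -2/5, 3/10] . pi = 0
  [1, 1, 1] . pi = 1

Solving yields:
  pi_X = 17/64
  pi_Y = 25/64
  pi_Z = 11/32

Verification (pi * P):
  17/64*3/10 + 25/64*3/10 + 11/32*1/5 = 17/64 = pi_X  (ok)
  17/64*1/5 + 25/64*3/5 + 11/32*3/10 = 25/64 = pi_Y  (ok)
  17/64*1/2 + 25/64*1/10 + 11/32*1/2 = 11/32 = pi_Z  (ok)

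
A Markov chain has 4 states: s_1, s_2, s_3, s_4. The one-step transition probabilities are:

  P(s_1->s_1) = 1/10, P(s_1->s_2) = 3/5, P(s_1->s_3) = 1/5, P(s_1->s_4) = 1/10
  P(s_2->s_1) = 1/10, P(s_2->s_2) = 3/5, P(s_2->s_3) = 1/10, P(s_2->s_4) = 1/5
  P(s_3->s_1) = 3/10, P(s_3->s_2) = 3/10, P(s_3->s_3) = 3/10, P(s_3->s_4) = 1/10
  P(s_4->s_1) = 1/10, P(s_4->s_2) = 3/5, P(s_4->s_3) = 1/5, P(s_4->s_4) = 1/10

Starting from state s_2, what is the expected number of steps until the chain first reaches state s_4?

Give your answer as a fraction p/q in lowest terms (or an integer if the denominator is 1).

Answer: 52/9

Derivation:
Let h_i = expected steps to first reach s_4 from state i.
Boundary: h_s_4 = 0.
First-step equations for the other states:
  h_s_1 = 1 + 1/10*h_s_1 + 3/5*h_s_2 + 1/5*h_s_3 + 1/10*h_s_4
  h_s_2 = 1 + 1/10*h_s_1 + 3/5*h_s_2 + 1/10*h_s_3 + 1/5*h_s_4
  h_s_3 = 1 + 3/10*h_s_1 + 3/10*h_s_2 + 3/10*h_s_3 + 1/10*h_s_4

Substituting h_s_4 = 0 and rearranging gives the linear system (I - Q) h = 1:
  [9/10, -3/5, -1/5] . (h_s_1, h_s_2, h_s_3) = 1
  [-1/10, 2/5, -1/10] . (h_s_1, h_s_2, h_s_3) = 1
  [-3/10, -3/10, 7/10] . (h_s_1, h_s_2, h_s_3) = 1

Solving yields:
  h_s_1 = 58/9
  h_s_2 = 52/9
  h_s_3 = 20/3

Starting state is s_2, so the expected hitting time is h_s_2 = 52/9.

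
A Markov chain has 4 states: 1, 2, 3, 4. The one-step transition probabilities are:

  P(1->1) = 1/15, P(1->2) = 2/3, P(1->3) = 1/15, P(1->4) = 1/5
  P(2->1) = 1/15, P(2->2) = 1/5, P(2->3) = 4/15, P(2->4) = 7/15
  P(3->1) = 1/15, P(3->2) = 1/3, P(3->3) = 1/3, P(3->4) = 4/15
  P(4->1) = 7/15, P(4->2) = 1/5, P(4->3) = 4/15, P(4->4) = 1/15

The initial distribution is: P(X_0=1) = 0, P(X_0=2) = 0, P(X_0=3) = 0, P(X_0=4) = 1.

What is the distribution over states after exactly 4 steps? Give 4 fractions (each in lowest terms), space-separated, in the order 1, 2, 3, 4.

Propagating the distribution step by step (d_{t+1} = d_t * P):
d_0 = (1=0, 2=0, 3=0, 4=1)
  d_1[1] = 0*1/15 + 0*1/15 + 0*1/15 + 1*7/15 = 7/15
  d_1[2] = 0*2/3 + 0*1/5 + 0*1/3 + 1*1/5 = 1/5
  d_1[3] = 0*1/15 + 0*4/15 + 0*1/3 + 1*4/15 = 4/15
  d_1[4] = 0*1/5 + 0*7/15 + 0*4/15 + 1*1/15 = 1/15
d_1 = (1=7/15, 2=1/5, 3=4/15, 4=1/15)
  d_2[1] = 7/15*1/15 + 1/5*1/15 + 4/15*1/15 + 1/15*7/15 = 7/75
  d_2[2] = 7/15*2/3 + 1/5*1/5 + 4/15*1/3 + 1/15*1/5 = 34/75
  d_2[3] = 7/15*1/15 + 1/5*4/15 + 4/15*1/3 + 1/15*4/15 = 43/225
  d_2[4] = 7/15*1/5 + 1/5*7/15 + 4/15*4/15 + 1/15*1/15 = 59/225
d_2 = (1=7/75, 2=34/75, 3=43/225, 4=59/225)
  d_3[1] = 7/75*1/15 + 34/75*1/15 + 43/225*1/15 + 59/225*7/15 = 193/1125
  d_3[2] = 7/75*2/3 + 34/75*1/5 + 43/225*1/3 + 59/225*1/5 = 908/3375
  d_3[3] = 7/75*1/15 + 34/75*4/15 + 43/225*1/3 + 59/225*4/15 = 176/675
  d_3[4] = 7/75*1/5 + 34/75*7/15 + 43/225*4/15 + 59/225*1/15 = 112/375
d_3 = (1=193/1125, 2=908/3375, 3=176/675, 4=112/375)
  d_4[1] = 193/1125*1/15 + 908/3375*1/15 + 176/675*1/15 + 112/375*7/15 = 349/1875
  d_4[2] = 193/1125*2/3 + 908/3375*1/5 + 176/675*1/3 + 112/375*1/5 = 15938/50625
  d_4[3] = 193/1125*1/15 + 908/3375*4/15 + 176/675*1/3 + 112/375*4/15 = 12643/50625
  d_4[4] = 193/1125*1/5 + 908/3375*7/15 + 176/675*4/15 + 112/375*1/15 = 4207/16875
d_4 = (1=349/1875, 2=15938/50625, 3=12643/50625, 4=4207/16875)

Answer: 349/1875 15938/50625 12643/50625 4207/16875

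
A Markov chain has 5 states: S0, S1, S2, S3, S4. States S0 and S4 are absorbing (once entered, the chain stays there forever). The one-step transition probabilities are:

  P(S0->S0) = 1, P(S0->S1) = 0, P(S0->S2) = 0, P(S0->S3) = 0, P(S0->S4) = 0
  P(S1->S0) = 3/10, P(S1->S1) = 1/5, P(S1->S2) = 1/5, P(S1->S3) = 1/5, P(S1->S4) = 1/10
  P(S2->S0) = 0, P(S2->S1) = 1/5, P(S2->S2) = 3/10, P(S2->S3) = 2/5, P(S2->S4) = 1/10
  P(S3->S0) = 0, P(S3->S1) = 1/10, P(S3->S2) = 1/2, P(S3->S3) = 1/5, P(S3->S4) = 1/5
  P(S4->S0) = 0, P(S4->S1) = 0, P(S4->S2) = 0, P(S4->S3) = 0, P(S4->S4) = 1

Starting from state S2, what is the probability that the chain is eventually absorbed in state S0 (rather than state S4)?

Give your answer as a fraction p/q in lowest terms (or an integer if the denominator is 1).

Answer: 30/107

Derivation:
Let a_i = P(absorbed in S0 | start in state i).
Boundary conditions: a_S0 = 1, a_S4 = 0.
For each transient state i, a_i = sum_j P(i->j) * a_j:
  a_S1 = 3/10*a_S0 + 1/5*a_S1 + 1/5*a_S2 + 1/5*a_S3 + 1/10*a_S4
  a_S2 = 0*a_S0 + 1/5*a_S1 + 3/10*a_S2 + 2/5*a_S3 + 1/10*a_S4
  a_S3 = 0*a_S0 + 1/10*a_S1 + 1/2*a_S2 + 1/5*a_S3 + 1/5*a_S4

Substituting a_S0 = 1 and a_S4 = 0, rearrange to (I - Q) a = r where r[i] = P(i -> S0):
  [4/5, -1/5, -1/5] . (a_S1, a_S2, a_S3) = 3/10
  [-1/5, 7/10, -2/5] . (a_S1, a_S2, a_S3) = 0
  [-1/10, -1/2, 4/5] . (a_S1, a_S2, a_S3) = 0

Solving yields:
  a_S1 = 54/107
  a_S2 = 30/107
  a_S3 = 51/214

Starting state is S2, so the absorption probability is a_S2 = 30/107.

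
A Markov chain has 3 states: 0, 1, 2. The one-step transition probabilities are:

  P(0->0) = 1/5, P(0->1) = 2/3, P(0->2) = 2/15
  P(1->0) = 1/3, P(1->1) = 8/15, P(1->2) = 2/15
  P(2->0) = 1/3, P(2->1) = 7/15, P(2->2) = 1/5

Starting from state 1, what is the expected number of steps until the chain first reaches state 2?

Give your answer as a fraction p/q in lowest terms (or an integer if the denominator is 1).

Answer: 15/2

Derivation:
Let h_i = expected steps to first reach 2 from state i.
Boundary: h_2 = 0.
First-step equations for the other states:
  h_0 = 1 + 1/5*h_0 + 2/3*h_1 + 2/15*h_2
  h_1 = 1 + 1/3*h_0 + 8/15*h_1 + 2/15*h_2

Substituting h_2 = 0 and rearranging gives the linear system (I - Q) h = 1:
  [4/5, -2/3] . (h_0, h_1) = 1
  [-1/3, 7/15] . (h_0, h_1) = 1

Solving yields:
  h_0 = 15/2
  h_1 = 15/2

Starting state is 1, so the expected hitting time is h_1 = 15/2.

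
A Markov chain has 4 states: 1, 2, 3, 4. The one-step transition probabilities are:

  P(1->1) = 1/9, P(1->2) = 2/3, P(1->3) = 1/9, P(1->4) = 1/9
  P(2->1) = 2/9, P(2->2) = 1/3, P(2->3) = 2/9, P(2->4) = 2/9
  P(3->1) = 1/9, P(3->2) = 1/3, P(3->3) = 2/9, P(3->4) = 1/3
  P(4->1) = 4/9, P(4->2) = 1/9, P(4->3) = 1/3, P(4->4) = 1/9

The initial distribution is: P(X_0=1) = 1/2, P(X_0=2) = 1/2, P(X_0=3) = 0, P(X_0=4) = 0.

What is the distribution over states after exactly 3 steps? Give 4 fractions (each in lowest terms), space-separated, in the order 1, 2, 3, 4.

Answer: 53/243 88/243 107/486 97/486

Derivation:
Propagating the distribution step by step (d_{t+1} = d_t * P):
d_0 = (1=1/2, 2=1/2, 3=0, 4=0)
  d_1[1] = 1/2*1/9 + 1/2*2/9 + 0*1/9 + 0*4/9 = 1/6
  d_1[2] = 1/2*2/3 + 1/2*1/3 + 0*1/3 + 0*1/9 = 1/2
  d_1[3] = 1/2*1/9 + 1/2*2/9 + 0*2/9 + 0*1/3 = 1/6
  d_1[4] = 1/2*1/9 + 1/2*2/9 + 0*1/3 + 0*1/9 = 1/6
d_1 = (1=1/6, 2=1/2, 3=1/6, 4=1/6)
  d_2[1] = 1/6*1/9 + 1/2*2/9 + 1/6*1/9 + 1/6*4/9 = 2/9
  d_2[2] = 1/6*2/3 + 1/2*1/3 + 1/6*1/3 + 1/6*1/9 = 19/54
  d_2[3] = 1/6*1/9 + 1/2*2/9 + 1/6*2/9 + 1/6*1/3 = 2/9
  d_2[4] = 1/6*1/9 + 1/2*2/9 + 1/6*1/3 + 1/6*1/9 = 11/54
d_2 = (1=2/9, 2=19/54, 3=2/9, 4=11/54)
  d_3[1] = 2/9*1/9 + 19/54*2/9 + 2/9*1/9 + 11/54*4/9 = 53/243
  d_3[2] = 2/9*2/3 + 19/54*1/3 + 2/9*1/3 + 11/54*1/9 = 88/243
  d_3[3] = 2/9*1/9 + 19/54*2/9 + 2/9*2/9 + 11/54*1/3 = 107/486
  d_3[4] = 2/9*1/9 + 19/54*2/9 + 2/9*1/3 + 11/54*1/9 = 97/486
d_3 = (1=53/243, 2=88/243, 3=107/486, 4=97/486)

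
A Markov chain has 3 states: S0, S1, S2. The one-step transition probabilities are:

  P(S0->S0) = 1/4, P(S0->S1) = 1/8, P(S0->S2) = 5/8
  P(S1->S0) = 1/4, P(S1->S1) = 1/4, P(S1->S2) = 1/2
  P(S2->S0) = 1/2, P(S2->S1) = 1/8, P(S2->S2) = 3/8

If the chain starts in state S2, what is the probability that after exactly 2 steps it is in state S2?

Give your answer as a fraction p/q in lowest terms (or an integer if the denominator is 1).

Computing P^2 by repeated multiplication:
P^1 =
  S0: [1/4, 1/8, 5/8]
  S1: [1/4, 1/4, 1/2]
  S2: [1/2, 1/8, 3/8]
P^2 =
  S0: [13/32, 9/64, 29/64]
  S1: [3/8, 5/32, 15/32]
  S2: [11/32, 9/64, 33/64]

(P^2)[S2 -> S2] = 33/64

Answer: 33/64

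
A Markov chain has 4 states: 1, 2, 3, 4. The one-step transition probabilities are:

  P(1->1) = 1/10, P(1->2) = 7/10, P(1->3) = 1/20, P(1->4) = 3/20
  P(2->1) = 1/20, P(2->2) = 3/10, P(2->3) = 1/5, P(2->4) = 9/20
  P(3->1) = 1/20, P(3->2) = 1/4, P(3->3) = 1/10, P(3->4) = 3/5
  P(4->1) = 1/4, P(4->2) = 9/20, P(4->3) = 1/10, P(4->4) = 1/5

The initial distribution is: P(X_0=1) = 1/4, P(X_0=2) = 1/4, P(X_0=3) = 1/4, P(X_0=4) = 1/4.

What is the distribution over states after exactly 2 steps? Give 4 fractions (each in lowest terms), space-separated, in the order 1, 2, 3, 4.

Propagating the distribution step by step (d_{t+1} = d_t * P):
d_0 = (1=1/4, 2=1/4, 3=1/4, 4=1/4)
  d_1[1] = 1/4*1/10 + 1/4*1/20 + 1/4*1/20 + 1/4*1/4 = 9/80
  d_1[2] = 1/4*7/10 + 1/4*3/10 + 1/4*1/4 + 1/4*9/20 = 17/40
  d_1[3] = 1/4*1/20 + 1/4*1/5 + 1/4*1/10 + 1/4*1/10 = 9/80
  d_1[4] = 1/4*3/20 + 1/4*9/20 + 1/4*3/5 + 1/4*1/5 = 7/20
d_1 = (1=9/80, 2=17/40, 3=9/80, 4=7/20)
  d_2[1] = 9/80*1/10 + 17/40*1/20 + 9/80*1/20 + 7/20*1/4 = 201/1600
  d_2[2] = 9/80*7/10 + 17/40*3/10 + 9/80*1/4 + 7/20*9/20 = 627/1600
  d_2[3] = 9/80*1/20 + 17/40*1/5 + 9/80*1/10 + 7/20*1/10 = 219/1600
  d_2[4] = 9/80*3/20 + 17/40*9/20 + 9/80*3/5 + 7/20*1/5 = 553/1600
d_2 = (1=201/1600, 2=627/1600, 3=219/1600, 4=553/1600)

Answer: 201/1600 627/1600 219/1600 553/1600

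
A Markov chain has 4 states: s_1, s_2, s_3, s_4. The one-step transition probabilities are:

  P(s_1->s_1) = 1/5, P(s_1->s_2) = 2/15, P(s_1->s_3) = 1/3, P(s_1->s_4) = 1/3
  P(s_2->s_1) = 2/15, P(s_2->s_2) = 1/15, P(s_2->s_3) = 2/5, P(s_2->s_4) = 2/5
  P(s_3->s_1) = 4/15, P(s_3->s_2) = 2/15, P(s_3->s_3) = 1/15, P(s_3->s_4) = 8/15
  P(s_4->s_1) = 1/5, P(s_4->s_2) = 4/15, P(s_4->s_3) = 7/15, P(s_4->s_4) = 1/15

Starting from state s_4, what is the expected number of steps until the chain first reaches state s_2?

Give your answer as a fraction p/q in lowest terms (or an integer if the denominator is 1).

Let h_i = expected steps to first reach s_2 from state i.
Boundary: h_s_2 = 0.
First-step equations for the other states:
  h_s_1 = 1 + 1/5*h_s_1 + 2/15*h_s_2 + 1/3*h_s_3 + 1/3*h_s_4
  h_s_3 = 1 + 4/15*h_s_1 + 2/15*h_s_2 + 1/15*h_s_3 + 8/15*h_s_4
  h_s_4 = 1 + 1/5*h_s_1 + 4/15*h_s_2 + 7/15*h_s_3 + 1/15*h_s_4

Substituting h_s_2 = 0 and rearranging gives the linear system (I - Q) h = 1:
  [4/5, -1/3, -1/3] . (h_s_1, h_s_3, h_s_4) = 1
  [-4/15, 14/15, -8/15] . (h_s_1, h_s_3, h_s_4) = 1
  [-1/5, -7/15, 14/15] . (h_s_1, h_s_3, h_s_4) = 1

Solving yields:
  h_s_1 = 355/62
  h_s_3 = 349/62
  h_s_4 = 317/62

Starting state is s_4, so the expected hitting time is h_s_4 = 317/62.

Answer: 317/62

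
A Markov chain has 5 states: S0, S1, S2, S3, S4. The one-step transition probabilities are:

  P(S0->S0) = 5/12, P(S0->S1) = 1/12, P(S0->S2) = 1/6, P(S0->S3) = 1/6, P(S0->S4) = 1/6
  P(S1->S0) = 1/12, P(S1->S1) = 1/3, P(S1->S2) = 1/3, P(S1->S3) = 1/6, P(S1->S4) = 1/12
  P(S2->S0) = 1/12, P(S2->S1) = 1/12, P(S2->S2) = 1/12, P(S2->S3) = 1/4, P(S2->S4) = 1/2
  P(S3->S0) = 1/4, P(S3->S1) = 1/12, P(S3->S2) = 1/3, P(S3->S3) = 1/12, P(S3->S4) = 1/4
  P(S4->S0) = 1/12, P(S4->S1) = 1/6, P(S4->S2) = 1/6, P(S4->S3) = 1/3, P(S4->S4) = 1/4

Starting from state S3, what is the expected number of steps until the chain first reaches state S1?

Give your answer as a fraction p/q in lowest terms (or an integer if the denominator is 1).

Answer: 7096/759

Derivation:
Let h_i = expected steps to first reach S1 from state i.
Boundary: h_S1 = 0.
First-step equations for the other states:
  h_S0 = 1 + 5/12*h_S0 + 1/12*h_S1 + 1/6*h_S2 + 1/6*h_S3 + 1/6*h_S4
  h_S2 = 1 + 1/12*h_S0 + 1/12*h_S1 + 1/12*h_S2 + 1/4*h_S3 + 1/2*h_S4
  h_S3 = 1 + 1/4*h_S0 + 1/12*h_S1 + 1/3*h_S2 + 1/12*h_S3 + 1/4*h_S4
  h_S4 = 1 + 1/12*h_S0 + 1/6*h_S1 + 1/6*h_S2 + 1/3*h_S3 + 1/4*h_S4

Substituting h_S1 = 0 and rearranging gives the linear system (I - Q) h = 1:
  [7/12, -1/6, -1/6, -1/6] . (h_S0, h_S2, h_S3, h_S4) = 1
  [-1/12, 11/12, -1/4, -1/2] . (h_S0, h_S2, h_S3, h_S4) = 1
  [-1/4, -1/3, 11/12, -1/4] . (h_S0, h_S2, h_S3, h_S4) = 1
  [-1/12, -1/6, -1/3, 3/4] . (h_S0, h_S2, h_S3, h_S4) = 1

Solving yields:
  h_S0 = 7180/759
  h_S2 = 6968/759
  h_S3 = 7096/759
  h_S4 = 592/69

Starting state is S3, so the expected hitting time is h_S3 = 7096/759.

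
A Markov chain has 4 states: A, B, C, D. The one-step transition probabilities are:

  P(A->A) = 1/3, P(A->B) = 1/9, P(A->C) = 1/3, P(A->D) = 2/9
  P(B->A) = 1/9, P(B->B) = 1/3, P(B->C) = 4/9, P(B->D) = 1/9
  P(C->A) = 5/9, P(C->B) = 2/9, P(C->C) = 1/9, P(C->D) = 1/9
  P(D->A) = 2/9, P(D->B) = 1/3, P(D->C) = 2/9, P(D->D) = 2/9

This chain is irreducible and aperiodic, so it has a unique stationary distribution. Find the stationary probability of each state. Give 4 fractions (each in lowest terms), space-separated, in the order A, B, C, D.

Answer: 57/175 23/100 39/140 29/175

Derivation:
The stationary distribution satisfies pi = pi * P, i.e.:
  pi_A = 1/3*pi_A + 1/9*pi_B + 5/9*pi_C + 2/9*pi_D
  pi_B = 1/9*pi_A + 1/3*pi_B + 2/9*pi_C + 1/3*pi_D
  pi_C = 1/3*pi_A + 4/9*pi_B + 1/9*pi_C + 2/9*pi_D
  pi_D = 2/9*pi_A + 1/9*pi_B + 1/9*pi_C + 2/9*pi_D
with normalization: pi_A + pi_B + pi_C + pi_D = 1.

Using the first 3 balance equations plus normalization, the linear system A*pi = b is:
  [-2/3, 1/9, 5/9, 2/9] . pi = 0
  [1/9, -2/3, 2/9, 1/3] . pi = 0
  [1/3, 4/9, -8/9, 2/9] . pi = 0
  [1, 1, 1, 1] . pi = 1

Solving yields:
  pi_A = 57/175
  pi_B = 23/100
  pi_C = 39/140
  pi_D = 29/175

Verification (pi * P):
  57/175*1/3 + 23/100*1/9 + 39/140*5/9 + 29/175*2/9 = 57/175 = pi_A  (ok)
  57/175*1/9 + 23/100*1/3 + 39/140*2/9 + 29/175*1/3 = 23/100 = pi_B  (ok)
  57/175*1/3 + 23/100*4/9 + 39/140*1/9 + 29/175*2/9 = 39/140 = pi_C  (ok)
  57/175*2/9 + 23/100*1/9 + 39/140*1/9 + 29/175*2/9 = 29/175 = pi_D  (ok)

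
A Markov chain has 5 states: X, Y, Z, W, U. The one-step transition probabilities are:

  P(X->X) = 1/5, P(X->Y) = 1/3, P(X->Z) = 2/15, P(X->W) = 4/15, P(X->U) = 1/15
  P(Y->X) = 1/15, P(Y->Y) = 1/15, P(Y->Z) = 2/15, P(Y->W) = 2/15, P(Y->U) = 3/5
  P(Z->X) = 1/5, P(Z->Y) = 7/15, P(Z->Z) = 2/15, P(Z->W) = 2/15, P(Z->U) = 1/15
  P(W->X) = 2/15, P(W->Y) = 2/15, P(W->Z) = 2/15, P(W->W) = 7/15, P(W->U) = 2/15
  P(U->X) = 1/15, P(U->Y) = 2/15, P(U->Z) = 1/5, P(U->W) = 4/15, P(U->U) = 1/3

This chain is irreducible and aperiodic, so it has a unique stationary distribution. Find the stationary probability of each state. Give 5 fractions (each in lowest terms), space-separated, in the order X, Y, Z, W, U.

The stationary distribution satisfies pi = pi * P, i.e.:
  pi_X = 1/5*pi_X + 1/15*pi_Y + 1/5*pi_Z + 2/15*pi_W + 1/15*pi_U
  pi_Y = 1/3*pi_X + 1/15*pi_Y + 7/15*pi_Z + 2/15*pi_W + 2/15*pi_U
  pi_Z = 2/15*pi_X + 2/15*pi_Y + 2/15*pi_Z + 2/15*pi_W + 1/5*pi_U
  pi_W = 4/15*pi_X + 2/15*pi_Y + 2/15*pi_Z + 7/15*pi_W + 4/15*pi_U
  pi_U = 1/15*pi_X + 3/5*pi_Y + 1/15*pi_Z + 2/15*pi_W + 1/3*pi_U
with normalization: pi_X + pi_Y + pi_Z + pi_W + pi_U = 1.

Using the first 4 balance equations plus normalization, the linear system A*pi = b is:
  [-4/5, 1/15, 1/5, 2/15, 1/15] . pi = 0
  [1/3, -14/15, 7/15, 2/15, 2/15] . pi = 0
  [2/15, 2/15, -13/15, 2/15, 1/5] . pi = 0
  [4/15, 2/15, 2/15, -8/15, 4/15] . pi = 0
  [1, 1, 1, 1, 1] . pi = 1

Solving yields:
  pi_X = 274/2259
  pi_Y = 440/2259
  pi_Z = 340/2259
  pi_W = 623/2259
  pi_U = 194/753

Verification (pi * P):
  274/2259*1/5 + 440/2259*1/15 + 340/2259*1/5 + 623/2259*2/15 + 194/753*1/15 = 274/2259 = pi_X  (ok)
  274/2259*1/3 + 440/2259*1/15 + 340/2259*7/15 + 623/2259*2/15 + 194/753*2/15 = 440/2259 = pi_Y  (ok)
  274/2259*2/15 + 440/2259*2/15 + 340/2259*2/15 + 623/2259*2/15 + 194/753*1/5 = 340/2259 = pi_Z  (ok)
  274/2259*4/15 + 440/2259*2/15 + 340/2259*2/15 + 623/2259*7/15 + 194/753*4/15 = 623/2259 = pi_W  (ok)
  274/2259*1/15 + 440/2259*3/5 + 340/2259*1/15 + 623/2259*2/15 + 194/753*1/3 = 194/753 = pi_U  (ok)

Answer: 274/2259 440/2259 340/2259 623/2259 194/753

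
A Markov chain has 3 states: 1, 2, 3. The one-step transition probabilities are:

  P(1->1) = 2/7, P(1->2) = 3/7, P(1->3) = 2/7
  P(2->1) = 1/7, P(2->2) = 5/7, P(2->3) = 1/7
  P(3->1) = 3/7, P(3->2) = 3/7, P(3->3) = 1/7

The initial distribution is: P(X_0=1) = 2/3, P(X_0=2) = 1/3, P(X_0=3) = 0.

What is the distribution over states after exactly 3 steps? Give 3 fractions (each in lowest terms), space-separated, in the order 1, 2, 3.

Answer: 235/1029 611/1029 61/343

Derivation:
Propagating the distribution step by step (d_{t+1} = d_t * P):
d_0 = (1=2/3, 2=1/3, 3=0)
  d_1[1] = 2/3*2/7 + 1/3*1/7 + 0*3/7 = 5/21
  d_1[2] = 2/3*3/7 + 1/3*5/7 + 0*3/7 = 11/21
  d_1[3] = 2/3*2/7 + 1/3*1/7 + 0*1/7 = 5/21
d_1 = (1=5/21, 2=11/21, 3=5/21)
  d_2[1] = 5/21*2/7 + 11/21*1/7 + 5/21*3/7 = 12/49
  d_2[2] = 5/21*3/7 + 11/21*5/7 + 5/21*3/7 = 85/147
  d_2[3] = 5/21*2/7 + 11/21*1/7 + 5/21*1/7 = 26/147
d_2 = (1=12/49, 2=85/147, 3=26/147)
  d_3[1] = 12/49*2/7 + 85/147*1/7 + 26/147*3/7 = 235/1029
  d_3[2] = 12/49*3/7 + 85/147*5/7 + 26/147*3/7 = 611/1029
  d_3[3] = 12/49*2/7 + 85/147*1/7 + 26/147*1/7 = 61/343
d_3 = (1=235/1029, 2=611/1029, 3=61/343)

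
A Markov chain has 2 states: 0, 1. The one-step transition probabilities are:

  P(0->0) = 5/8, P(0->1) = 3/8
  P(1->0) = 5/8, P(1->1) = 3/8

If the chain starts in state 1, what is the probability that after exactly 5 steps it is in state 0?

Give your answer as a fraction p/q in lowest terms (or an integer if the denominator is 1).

Answer: 5/8

Derivation:
Computing P^5 by repeated multiplication:
P^1 =
  0: [5/8, 3/8]
  1: [5/8, 3/8]
P^2 =
  0: [5/8, 3/8]
  1: [5/8, 3/8]
P^3 =
  0: [5/8, 3/8]
  1: [5/8, 3/8]
P^4 =
  0: [5/8, 3/8]
  1: [5/8, 3/8]
P^5 =
  0: [5/8, 3/8]
  1: [5/8, 3/8]

(P^5)[1 -> 0] = 5/8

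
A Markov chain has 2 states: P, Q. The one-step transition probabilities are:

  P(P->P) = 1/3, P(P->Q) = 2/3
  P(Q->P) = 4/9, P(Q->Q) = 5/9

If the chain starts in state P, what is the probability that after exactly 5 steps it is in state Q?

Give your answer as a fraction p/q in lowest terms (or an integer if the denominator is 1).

Computing P^5 by repeated multiplication:
P^1 =
  P: [1/3, 2/3]
  Q: [4/9, 5/9]
P^2 =
  P: [11/27, 16/27]
  Q: [32/81, 49/81]
P^3 =
  P: [97/243, 146/243]
  Q: [292/729, 437/729]
P^4 =
  P: [875/2187, 1312/2187]
  Q: [2624/6561, 3937/6561]
P^5 =
  P: [7873/19683, 11810/19683]
  Q: [23620/59049, 35429/59049]

(P^5)[P -> Q] = 11810/19683

Answer: 11810/19683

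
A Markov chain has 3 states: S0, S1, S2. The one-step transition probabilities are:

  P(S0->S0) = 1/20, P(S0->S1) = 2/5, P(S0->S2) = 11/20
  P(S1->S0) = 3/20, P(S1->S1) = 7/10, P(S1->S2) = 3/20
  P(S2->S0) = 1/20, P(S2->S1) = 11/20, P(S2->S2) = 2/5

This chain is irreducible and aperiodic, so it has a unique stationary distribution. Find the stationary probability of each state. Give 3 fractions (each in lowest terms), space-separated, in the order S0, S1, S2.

Answer: 39/346 217/346 45/173

Derivation:
The stationary distribution satisfies pi = pi * P, i.e.:
  pi_S0 = 1/20*pi_S0 + 3/20*pi_S1 + 1/20*pi_S2
  pi_S1 = 2/5*pi_S0 + 7/10*pi_S1 + 11/20*pi_S2
  pi_S2 = 11/20*pi_S0 + 3/20*pi_S1 + 2/5*pi_S2
with normalization: pi_S0 + pi_S1 + pi_S2 = 1.

Using the first 2 balance equations plus normalization, the linear system A*pi = b is:
  [-19/20, 3/20, 1/20] . pi = 0
  [2/5, -3/10, 11/20] . pi = 0
  [1, 1, 1] . pi = 1

Solving yields:
  pi_S0 = 39/346
  pi_S1 = 217/346
  pi_S2 = 45/173

Verification (pi * P):
  39/346*1/20 + 217/346*3/20 + 45/173*1/20 = 39/346 = pi_S0  (ok)
  39/346*2/5 + 217/346*7/10 + 45/173*11/20 = 217/346 = pi_S1  (ok)
  39/346*11/20 + 217/346*3/20 + 45/173*2/5 = 45/173 = pi_S2  (ok)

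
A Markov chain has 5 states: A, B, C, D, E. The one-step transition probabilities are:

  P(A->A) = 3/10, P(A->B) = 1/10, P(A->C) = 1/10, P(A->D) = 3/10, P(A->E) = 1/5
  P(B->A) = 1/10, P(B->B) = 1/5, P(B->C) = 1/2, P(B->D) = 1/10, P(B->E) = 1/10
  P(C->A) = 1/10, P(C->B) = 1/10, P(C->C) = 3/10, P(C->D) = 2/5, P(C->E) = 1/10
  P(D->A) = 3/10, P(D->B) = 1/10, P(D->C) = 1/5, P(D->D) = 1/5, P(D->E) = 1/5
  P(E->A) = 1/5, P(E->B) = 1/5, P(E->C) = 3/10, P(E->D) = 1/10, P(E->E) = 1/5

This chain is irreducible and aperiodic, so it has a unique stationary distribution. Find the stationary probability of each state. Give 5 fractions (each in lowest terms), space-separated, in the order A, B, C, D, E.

Answer: 559/2713 350/2713 706/2713 661/2713 437/2713

Derivation:
The stationary distribution satisfies pi = pi * P, i.e.:
  pi_A = 3/10*pi_A + 1/10*pi_B + 1/10*pi_C + 3/10*pi_D + 1/5*pi_E
  pi_B = 1/10*pi_A + 1/5*pi_B + 1/10*pi_C + 1/10*pi_D + 1/5*pi_E
  pi_C = 1/10*pi_A + 1/2*pi_B + 3/10*pi_C + 1/5*pi_D + 3/10*pi_E
  pi_D = 3/10*pi_A + 1/10*pi_B + 2/5*pi_C + 1/5*pi_D + 1/10*pi_E
  pi_E = 1/5*pi_A + 1/10*pi_B + 1/10*pi_C + 1/5*pi_D + 1/5*pi_E
with normalization: pi_A + pi_B + pi_C + pi_D + pi_E = 1.

Using the first 4 balance equations plus normalization, the linear system A*pi = b is:
  [-7/10, 1/10, 1/10, 3/10, 1/5] . pi = 0
  [1/10, -4/5, 1/10, 1/10, 1/5] . pi = 0
  [1/10, 1/2, -7/10, 1/5, 3/10] . pi = 0
  [3/10, 1/10, 2/5, -4/5, 1/10] . pi = 0
  [1, 1, 1, 1, 1] . pi = 1

Solving yields:
  pi_A = 559/2713
  pi_B = 350/2713
  pi_C = 706/2713
  pi_D = 661/2713
  pi_E = 437/2713

Verification (pi * P):
  559/2713*3/10 + 350/2713*1/10 + 706/2713*1/10 + 661/2713*3/10 + 437/2713*1/5 = 559/2713 = pi_A  (ok)
  559/2713*1/10 + 350/2713*1/5 + 706/2713*1/10 + 661/2713*1/10 + 437/2713*1/5 = 350/2713 = pi_B  (ok)
  559/2713*1/10 + 350/2713*1/2 + 706/2713*3/10 + 661/2713*1/5 + 437/2713*3/10 = 706/2713 = pi_C  (ok)
  559/2713*3/10 + 350/2713*1/10 + 706/2713*2/5 + 661/2713*1/5 + 437/2713*1/10 = 661/2713 = pi_D  (ok)
  559/2713*1/5 + 350/2713*1/10 + 706/2713*1/10 + 661/2713*1/5 + 437/2713*1/5 = 437/2713 = pi_E  (ok)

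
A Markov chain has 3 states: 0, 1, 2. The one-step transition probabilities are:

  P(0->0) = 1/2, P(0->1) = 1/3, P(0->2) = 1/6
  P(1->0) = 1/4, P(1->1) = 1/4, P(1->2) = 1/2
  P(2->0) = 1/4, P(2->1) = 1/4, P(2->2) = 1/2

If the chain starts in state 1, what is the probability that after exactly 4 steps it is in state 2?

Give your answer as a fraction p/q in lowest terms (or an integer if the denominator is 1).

Answer: 25/64

Derivation:
Computing P^4 by repeated multiplication:
P^1 =
  0: [1/2, 1/3, 1/6]
  1: [1/4, 1/4, 1/2]
  2: [1/4, 1/4, 1/2]
P^2 =
  0: [3/8, 7/24, 1/3]
  1: [5/16, 13/48, 5/12]
  2: [5/16, 13/48, 5/12]
P^3 =
  0: [11/32, 9/32, 3/8]
  1: [21/64, 53/192, 19/48]
  2: [21/64, 53/192, 19/48]
P^4 =
  0: [43/128, 107/384, 37/96]
  1: [85/256, 71/256, 25/64]
  2: [85/256, 71/256, 25/64]

(P^4)[1 -> 2] = 25/64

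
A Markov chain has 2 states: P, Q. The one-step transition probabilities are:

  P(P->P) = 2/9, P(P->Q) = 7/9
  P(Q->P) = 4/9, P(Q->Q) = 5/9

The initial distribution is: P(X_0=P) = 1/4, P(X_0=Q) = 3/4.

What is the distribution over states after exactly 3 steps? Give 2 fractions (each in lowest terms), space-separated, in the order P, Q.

Answer: 266/729 463/729

Derivation:
Propagating the distribution step by step (d_{t+1} = d_t * P):
d_0 = (P=1/4, Q=3/4)
  d_1[P] = 1/4*2/9 + 3/4*4/9 = 7/18
  d_1[Q] = 1/4*7/9 + 3/4*5/9 = 11/18
d_1 = (P=7/18, Q=11/18)
  d_2[P] = 7/18*2/9 + 11/18*4/9 = 29/81
  d_2[Q] = 7/18*7/9 + 11/18*5/9 = 52/81
d_2 = (P=29/81, Q=52/81)
  d_3[P] = 29/81*2/9 + 52/81*4/9 = 266/729
  d_3[Q] = 29/81*7/9 + 52/81*5/9 = 463/729
d_3 = (P=266/729, Q=463/729)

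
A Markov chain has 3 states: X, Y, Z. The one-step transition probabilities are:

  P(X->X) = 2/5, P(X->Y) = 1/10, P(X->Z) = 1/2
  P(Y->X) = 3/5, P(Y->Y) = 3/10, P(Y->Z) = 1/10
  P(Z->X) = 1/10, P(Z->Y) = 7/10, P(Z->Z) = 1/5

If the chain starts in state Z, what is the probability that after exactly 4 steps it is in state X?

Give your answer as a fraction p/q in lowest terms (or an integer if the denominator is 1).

Computing P^4 by repeated multiplication:
P^1 =
  X: [2/5, 1/10, 1/2]
  Y: [3/5, 3/10, 1/10]
  Z: [1/10, 7/10, 1/5]
P^2 =
  X: [27/100, 21/50, 31/100]
  Y: [43/100, 11/50, 7/20]
  Z: [12/25, 9/25, 4/25]
P^3 =
  X: [391/1000, 37/100, 239/1000]
  Y: [339/1000, 177/500, 307/1000]
  Z: [53/125, 67/250, 77/250]
P^4 =
  X: [4023/10000, 1587/5000, 2803/10000]
  Y: [3787/10000, 71/200, 2663/10000]
  Z: [903/2500, 423/1250, 751/2500]

(P^4)[Z -> X] = 903/2500

Answer: 903/2500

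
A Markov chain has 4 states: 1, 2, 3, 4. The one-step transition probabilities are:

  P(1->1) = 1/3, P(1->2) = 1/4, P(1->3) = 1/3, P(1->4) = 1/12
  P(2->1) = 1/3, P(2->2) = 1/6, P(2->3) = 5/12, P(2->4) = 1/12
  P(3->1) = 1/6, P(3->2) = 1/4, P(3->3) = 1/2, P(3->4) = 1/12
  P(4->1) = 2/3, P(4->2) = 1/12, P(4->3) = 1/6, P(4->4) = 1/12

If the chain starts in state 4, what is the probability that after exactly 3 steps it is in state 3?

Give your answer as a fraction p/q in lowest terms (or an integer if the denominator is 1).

Computing P^3 by repeated multiplication:
P^1 =
  1: [1/3, 1/4, 1/3, 1/12]
  2: [1/3, 1/6, 5/12, 1/12]
  3: [1/6, 1/4, 1/2, 1/12]
  4: [2/3, 1/12, 1/6, 1/12]
P^2 =
  1: [11/36, 31/144, 19/48, 1/12]
  2: [7/24, 2/9, 29/72, 1/12]
  3: [5/18, 31/144, 61/144, 1/12]
  4: [1/3, 11/48, 17/48, 1/12]
P^3 =
  1: [85/288, 377/1728, 697/1728, 1/12]
  2: [127/432, 47/216, 175/432, 1/12]
  3: [251/864, 377/1728, 235/576, 1/12]
  4: [29/96, 125/576, 229/576, 1/12]

(P^3)[4 -> 3] = 229/576

Answer: 229/576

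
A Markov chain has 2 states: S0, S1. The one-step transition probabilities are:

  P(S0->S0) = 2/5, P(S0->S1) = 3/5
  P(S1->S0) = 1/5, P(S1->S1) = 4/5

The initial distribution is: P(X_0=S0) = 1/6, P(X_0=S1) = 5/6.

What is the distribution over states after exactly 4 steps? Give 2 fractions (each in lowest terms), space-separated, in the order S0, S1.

Propagating the distribution step by step (d_{t+1} = d_t * P):
d_0 = (S0=1/6, S1=5/6)
  d_1[S0] = 1/6*2/5 + 5/6*1/5 = 7/30
  d_1[S1] = 1/6*3/5 + 5/6*4/5 = 23/30
d_1 = (S0=7/30, S1=23/30)
  d_2[S0] = 7/30*2/5 + 23/30*1/5 = 37/150
  d_2[S1] = 7/30*3/5 + 23/30*4/5 = 113/150
d_2 = (S0=37/150, S1=113/150)
  d_3[S0] = 37/150*2/5 + 113/150*1/5 = 187/750
  d_3[S1] = 37/150*3/5 + 113/150*4/5 = 563/750
d_3 = (S0=187/750, S1=563/750)
  d_4[S0] = 187/750*2/5 + 563/750*1/5 = 937/3750
  d_4[S1] = 187/750*3/5 + 563/750*4/5 = 2813/3750
d_4 = (S0=937/3750, S1=2813/3750)

Answer: 937/3750 2813/3750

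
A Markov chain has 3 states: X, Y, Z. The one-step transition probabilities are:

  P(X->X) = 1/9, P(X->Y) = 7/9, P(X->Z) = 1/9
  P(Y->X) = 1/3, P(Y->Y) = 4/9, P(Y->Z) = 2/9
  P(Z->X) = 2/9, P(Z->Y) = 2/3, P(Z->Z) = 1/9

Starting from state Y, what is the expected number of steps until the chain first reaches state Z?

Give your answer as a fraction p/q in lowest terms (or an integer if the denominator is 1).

Let h_i = expected steps to first reach Z from state i.
Boundary: h_Z = 0.
First-step equations for the other states:
  h_X = 1 + 1/9*h_X + 7/9*h_Y + 1/9*h_Z
  h_Y = 1 + 1/3*h_X + 4/9*h_Y + 2/9*h_Z

Substituting h_Z = 0 and rearranging gives the linear system (I - Q) h = 1:
  [8/9, -7/9] . (h_X, h_Y) = 1
  [-1/3, 5/9] . (h_X, h_Y) = 1

Solving yields:
  h_X = 108/19
  h_Y = 99/19

Starting state is Y, so the expected hitting time is h_Y = 99/19.

Answer: 99/19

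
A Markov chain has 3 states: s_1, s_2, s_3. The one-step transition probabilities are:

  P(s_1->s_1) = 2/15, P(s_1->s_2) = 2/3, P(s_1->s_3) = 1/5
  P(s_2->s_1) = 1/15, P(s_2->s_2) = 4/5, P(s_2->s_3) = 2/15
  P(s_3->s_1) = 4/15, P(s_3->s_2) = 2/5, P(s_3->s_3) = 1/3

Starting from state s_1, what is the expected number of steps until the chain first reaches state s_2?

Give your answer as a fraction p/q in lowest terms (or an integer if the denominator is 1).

Let h_i = expected steps to first reach s_2 from state i.
Boundary: h_s_2 = 0.
First-step equations for the other states:
  h_s_1 = 1 + 2/15*h_s_1 + 2/3*h_s_2 + 1/5*h_s_3
  h_s_3 = 1 + 4/15*h_s_1 + 2/5*h_s_2 + 1/3*h_s_3

Substituting h_s_2 = 0 and rearranging gives the linear system (I - Q) h = 1:
  [13/15, -1/5] . (h_s_1, h_s_3) = 1
  [-4/15, 2/3] . (h_s_1, h_s_3) = 1

Solving yields:
  h_s_1 = 195/118
  h_s_3 = 255/118

Starting state is s_1, so the expected hitting time is h_s_1 = 195/118.

Answer: 195/118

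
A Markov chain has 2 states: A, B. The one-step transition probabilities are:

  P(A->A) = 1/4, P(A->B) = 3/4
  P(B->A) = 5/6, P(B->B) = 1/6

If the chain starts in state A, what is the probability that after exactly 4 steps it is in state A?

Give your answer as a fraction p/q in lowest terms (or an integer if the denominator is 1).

Answer: 1339/2304

Derivation:
Computing P^4 by repeated multiplication:
P^1 =
  A: [1/4, 3/4]
  B: [5/6, 1/6]
P^2 =
  A: [11/16, 5/16]
  B: [25/72, 47/72]
P^3 =
  A: [83/192, 109/192]
  B: [545/864, 319/864]
P^4 =
  A: [1339/2304, 965/2304]
  B: [4825/10368, 5543/10368]

(P^4)[A -> A] = 1339/2304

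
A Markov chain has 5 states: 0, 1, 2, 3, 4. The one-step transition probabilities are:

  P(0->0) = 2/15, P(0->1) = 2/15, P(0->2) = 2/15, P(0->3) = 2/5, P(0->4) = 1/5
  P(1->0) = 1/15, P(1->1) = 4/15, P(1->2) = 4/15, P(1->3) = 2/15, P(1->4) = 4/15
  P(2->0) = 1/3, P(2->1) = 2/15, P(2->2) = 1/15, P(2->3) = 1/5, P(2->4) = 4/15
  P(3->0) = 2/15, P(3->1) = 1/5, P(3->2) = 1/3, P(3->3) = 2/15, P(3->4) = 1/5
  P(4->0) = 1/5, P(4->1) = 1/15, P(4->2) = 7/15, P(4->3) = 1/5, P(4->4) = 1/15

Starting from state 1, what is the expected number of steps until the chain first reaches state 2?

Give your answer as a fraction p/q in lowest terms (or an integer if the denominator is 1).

Answer: 56415/17182

Derivation:
Let h_i = expected steps to first reach 2 from state i.
Boundary: h_2 = 0.
First-step equations for the other states:
  h_0 = 1 + 2/15*h_0 + 2/15*h_1 + 2/15*h_2 + 2/5*h_3 + 1/5*h_4
  h_1 = 1 + 1/15*h_0 + 4/15*h_1 + 4/15*h_2 + 2/15*h_3 + 4/15*h_4
  h_3 = 1 + 2/15*h_0 + 1/5*h_1 + 1/3*h_2 + 2/15*h_3 + 1/5*h_4
  h_4 = 1 + 1/5*h_0 + 1/15*h_1 + 7/15*h_2 + 1/5*h_3 + 1/15*h_4

Substituting h_2 = 0 and rearranging gives the linear system (I - Q) h = 1:
  [13/15, -2/15, -2/5, -1/5] . (h_0, h_1, h_3, h_4) = 1
  [-1/15, 11/15, -2/15, -4/15] . (h_0, h_1, h_3, h_4) = 1
  [-2/15, -1/5, 13/15, -1/5] . (h_0, h_1, h_3, h_4) = 1
  [-1/5, -1/15, -1/5, 14/15] . (h_0, h_1, h_3, h_4) = 1

Solving yields:
  h_0 = 64335/17182
  h_1 = 56415/17182
  h_3 = 26880/8591
  h_4 = 47745/17182

Starting state is 1, so the expected hitting time is h_1 = 56415/17182.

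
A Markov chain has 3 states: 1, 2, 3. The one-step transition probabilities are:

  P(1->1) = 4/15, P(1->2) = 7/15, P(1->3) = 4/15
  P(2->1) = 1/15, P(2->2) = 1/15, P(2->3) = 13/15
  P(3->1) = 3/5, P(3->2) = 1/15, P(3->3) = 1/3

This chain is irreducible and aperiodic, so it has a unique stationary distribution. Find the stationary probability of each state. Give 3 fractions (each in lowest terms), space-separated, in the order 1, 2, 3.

Answer: 127/348 37/174 49/116

Derivation:
The stationary distribution satisfies pi = pi * P, i.e.:
  pi_1 = 4/15*pi_1 + 1/15*pi_2 + 3/5*pi_3
  pi_2 = 7/15*pi_1 + 1/15*pi_2 + 1/15*pi_3
  pi_3 = 4/15*pi_1 + 13/15*pi_2 + 1/3*pi_3
with normalization: pi_1 + pi_2 + pi_3 = 1.

Using the first 2 balance equations plus normalization, the linear system A*pi = b is:
  [-11/15, 1/15, 3/5] . pi = 0
  [7/15, -14/15, 1/15] . pi = 0
  [1, 1, 1] . pi = 1

Solving yields:
  pi_1 = 127/348
  pi_2 = 37/174
  pi_3 = 49/116

Verification (pi * P):
  127/348*4/15 + 37/174*1/15 + 49/116*3/5 = 127/348 = pi_1  (ok)
  127/348*7/15 + 37/174*1/15 + 49/116*1/15 = 37/174 = pi_2  (ok)
  127/348*4/15 + 37/174*13/15 + 49/116*1/3 = 49/116 = pi_3  (ok)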